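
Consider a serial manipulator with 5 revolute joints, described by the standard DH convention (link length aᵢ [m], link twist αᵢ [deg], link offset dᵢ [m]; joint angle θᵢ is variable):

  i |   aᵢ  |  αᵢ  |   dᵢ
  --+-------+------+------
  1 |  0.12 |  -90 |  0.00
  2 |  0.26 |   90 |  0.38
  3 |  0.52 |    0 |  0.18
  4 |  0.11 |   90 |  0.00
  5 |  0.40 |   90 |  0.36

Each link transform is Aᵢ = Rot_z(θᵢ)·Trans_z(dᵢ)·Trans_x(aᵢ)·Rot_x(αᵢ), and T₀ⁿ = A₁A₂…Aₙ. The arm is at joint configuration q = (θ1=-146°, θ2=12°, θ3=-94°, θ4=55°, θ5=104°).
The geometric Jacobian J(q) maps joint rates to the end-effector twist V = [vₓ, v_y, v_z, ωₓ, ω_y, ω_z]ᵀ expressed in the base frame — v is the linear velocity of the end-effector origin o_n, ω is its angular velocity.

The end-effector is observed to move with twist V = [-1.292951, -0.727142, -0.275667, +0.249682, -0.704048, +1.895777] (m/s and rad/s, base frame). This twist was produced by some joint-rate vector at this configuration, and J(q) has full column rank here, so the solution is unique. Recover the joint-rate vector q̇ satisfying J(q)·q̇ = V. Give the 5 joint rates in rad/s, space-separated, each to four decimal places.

o_n = [-0.4421, 0.2166, 0.5542]
J₁: ẑ×o_n = [-0.2166, -0.4421, 0.0000], ω = ẑ
J2: z=[0.5592, -0.8290, 0.0000] o=[-0.0995, -0.0671, 0.0000] → [-0.4594, -0.3099, -0.1254, 0.5592, -0.8290, 0.0000]
J3: z=[-0.1724, -0.1163, 0.9781] o=[-0.0978, -0.5244, -0.0541] → [-0.7955, -0.2319, -0.1677, -0.1724, -0.1163, 0.9781]
J4: z=[-0.1724, -0.1163, 0.9781] o=[-0.3895, -0.0954, 0.1296] → [-0.3546, 0.0217, -0.0599, -0.1724, -0.1163, 0.9781]
J5: z=[0.0758, 0.9885, 0.1308] o=[-0.4975, -0.0848, 0.1118] → [0.3979, -0.0263, -0.0319, 0.0758, 0.9885, 0.1308]
q̇ = J⁺·V = [0.6330, 0.8220, 0.8550, 0.4190, 0.1270]

0.6330 0.8220 0.8550 0.4190 0.1270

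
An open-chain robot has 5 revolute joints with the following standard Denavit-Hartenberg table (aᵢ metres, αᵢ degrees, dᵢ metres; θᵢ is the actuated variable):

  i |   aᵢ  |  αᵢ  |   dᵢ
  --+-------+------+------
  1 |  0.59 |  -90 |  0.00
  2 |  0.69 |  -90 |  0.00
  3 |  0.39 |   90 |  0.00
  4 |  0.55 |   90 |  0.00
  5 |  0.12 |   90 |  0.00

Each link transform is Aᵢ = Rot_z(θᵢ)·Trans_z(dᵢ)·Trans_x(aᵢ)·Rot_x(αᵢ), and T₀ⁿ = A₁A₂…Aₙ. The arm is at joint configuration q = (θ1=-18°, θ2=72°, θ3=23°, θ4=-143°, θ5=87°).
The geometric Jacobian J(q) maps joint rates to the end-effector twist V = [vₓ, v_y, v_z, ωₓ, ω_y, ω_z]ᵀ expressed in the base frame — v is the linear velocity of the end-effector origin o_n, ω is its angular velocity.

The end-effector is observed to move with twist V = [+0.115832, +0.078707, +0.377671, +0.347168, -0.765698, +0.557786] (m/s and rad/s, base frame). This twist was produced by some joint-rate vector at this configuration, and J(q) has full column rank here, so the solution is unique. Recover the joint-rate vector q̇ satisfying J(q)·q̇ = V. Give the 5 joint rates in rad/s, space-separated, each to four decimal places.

0.0840 -0.4880 -0.9530 -0.2300 0.3350

o_n = [1.1064, -0.2212, -0.5498]
J₁: ẑ×o_n = [0.2212, 1.1064, -0.0000], ω = ẑ
J2: z=[0.3090, 0.9511, 0.0000] o=[0.5611, -0.1823, 0.0000] → [-0.5229, 0.1699, -0.5306, 0.3090, 0.9511, 0.0000]
J3: z=[-0.9045, 0.2939, -0.3090] o=[0.7639, -0.2482, -0.6562] → [0.0396, -0.0096, -0.1251, -0.9045, 0.2939, -0.3090]
J4: z=[0.3993, 0.8381, -0.3716] o=[0.8223, -0.4274, -0.9977] → [0.4520, -0.2844, -0.1558, 0.3993, 0.8381, -0.3716]
J5: z=[-0.8125, 0.5113, 0.2801] o=[1.0559, -0.3229, -0.5108] → [-0.0484, -0.0175, -0.1084, -0.8125, 0.5113, 0.2801]
q̇ = J⁺·V = [0.0840, -0.4880, -0.9530, -0.2300, 0.3350]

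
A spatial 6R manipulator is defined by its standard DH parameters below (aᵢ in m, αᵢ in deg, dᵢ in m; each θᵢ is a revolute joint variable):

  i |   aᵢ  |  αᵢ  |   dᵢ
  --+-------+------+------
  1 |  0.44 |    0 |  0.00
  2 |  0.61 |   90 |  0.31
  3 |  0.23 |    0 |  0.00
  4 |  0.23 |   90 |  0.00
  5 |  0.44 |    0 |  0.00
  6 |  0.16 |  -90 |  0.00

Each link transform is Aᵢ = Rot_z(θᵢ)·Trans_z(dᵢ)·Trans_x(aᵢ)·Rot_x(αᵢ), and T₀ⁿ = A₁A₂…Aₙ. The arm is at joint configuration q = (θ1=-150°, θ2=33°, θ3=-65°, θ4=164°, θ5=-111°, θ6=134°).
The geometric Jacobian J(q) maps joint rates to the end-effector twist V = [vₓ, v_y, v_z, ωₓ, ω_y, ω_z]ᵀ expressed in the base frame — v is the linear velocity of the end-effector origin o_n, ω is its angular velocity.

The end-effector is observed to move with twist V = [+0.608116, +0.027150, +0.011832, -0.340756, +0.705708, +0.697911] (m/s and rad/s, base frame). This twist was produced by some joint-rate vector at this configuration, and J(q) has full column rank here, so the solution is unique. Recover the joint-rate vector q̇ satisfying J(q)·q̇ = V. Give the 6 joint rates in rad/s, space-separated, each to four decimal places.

o_n = [-0.3762, -0.9776, 0.3184]
J₁: ẑ×o_n = [0.9776, -0.3762, 0.0000], ω = ẑ
J2: z=[0.0000, 0.0000, 1.0000] o=[-0.3811, -0.2200, 0.0000] → [0.7576, 0.0048, -0.0000, 0.0000, 0.0000, 1.0000]
J3: z=[-0.8910, 0.4540, 0.0000] o=[-0.6580, -0.7635, 0.3100] → [0.0038, 0.0075, 0.0628, -0.8910, 0.4540, 0.0000]
J4: z=[-0.8910, 0.4540, 0.0000] o=[-0.7021, -0.8501, 0.1015] → [0.0985, 0.1933, -0.0344, -0.8910, 0.4540, 0.0000]
J5: z=[-0.4484, -0.8800, 0.1564] o=[-0.6858, -0.8181, 0.3287] → [0.0340, 0.0438, 0.3440, -0.4484, -0.8800, 0.1564]
J6: z=[-0.4484, -0.8800, 0.1564] o=[-0.3310, -1.0265, 0.1730] → [-0.1357, 0.0582, -0.0617, -0.4484, -0.8800, 0.1564]
q̇ = J⁺·V = [-0.1080, 0.8810, 0.6050, 0.0190, -0.1360, -0.3440]

-0.1080 0.8810 0.6050 0.0190 -0.1360 -0.3440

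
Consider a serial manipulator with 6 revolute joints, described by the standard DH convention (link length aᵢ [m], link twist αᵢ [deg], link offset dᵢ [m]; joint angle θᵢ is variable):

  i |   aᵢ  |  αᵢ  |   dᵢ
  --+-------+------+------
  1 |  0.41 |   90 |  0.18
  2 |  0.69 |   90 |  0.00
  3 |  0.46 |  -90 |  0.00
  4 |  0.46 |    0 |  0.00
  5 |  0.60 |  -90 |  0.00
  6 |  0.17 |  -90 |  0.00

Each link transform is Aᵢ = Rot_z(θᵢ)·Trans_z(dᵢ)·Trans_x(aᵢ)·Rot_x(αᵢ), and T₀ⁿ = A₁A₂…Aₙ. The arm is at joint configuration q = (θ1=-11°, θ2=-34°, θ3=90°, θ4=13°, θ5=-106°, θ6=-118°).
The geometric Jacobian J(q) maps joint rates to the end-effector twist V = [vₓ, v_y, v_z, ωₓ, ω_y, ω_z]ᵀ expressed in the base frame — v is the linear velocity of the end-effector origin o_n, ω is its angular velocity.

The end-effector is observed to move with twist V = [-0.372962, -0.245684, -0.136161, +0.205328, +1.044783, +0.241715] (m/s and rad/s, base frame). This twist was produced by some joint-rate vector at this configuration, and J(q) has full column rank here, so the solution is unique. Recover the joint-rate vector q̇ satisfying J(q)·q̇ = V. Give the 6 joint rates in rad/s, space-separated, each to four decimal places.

-0.2730 -0.8940 -0.4190 0.6870 -0.4010 -0.1710

o_n = [0.4454, -0.9840, -0.4668]
J₁: ẑ×o_n = [0.9840, 0.4454, -0.0000], ω = ẑ
J2: z=[-0.1908, -0.9816, 0.0000] o=[0.4025, -0.0782, 0.1800] → [0.6349, -0.1234, 0.2150, -0.1908, -0.9816, 0.0000]
J3: z=[-0.5489, 0.1067, -0.8290] o=[0.9640, -0.1874, -0.2058] → [-0.6883, 0.2867, 0.4926, -0.5489, 0.1067, -0.8290]
J4: z=[-0.8138, 0.1582, 0.5592] o=[0.8762, -0.6389, -0.2058] → [0.1517, -0.4533, 0.3490, -0.8138, 0.1582, 0.5592]
J5: z=[-0.8138, 0.1582, 0.5592] o=[0.8475, -1.0899, -0.1201] → [-0.1141, -0.5070, -0.0226, -0.8138, 0.1582, 0.5592]
J6: z=[-0.2193, -0.9747, -0.0434] o=[0.5246, -0.9952, -0.6168] → [-0.1457, 0.0363, -0.0796, -0.2193, -0.9747, -0.0434]
q̇ = J⁺·V = [-0.2730, -0.8940, -0.4190, 0.6870, -0.4010, -0.1710]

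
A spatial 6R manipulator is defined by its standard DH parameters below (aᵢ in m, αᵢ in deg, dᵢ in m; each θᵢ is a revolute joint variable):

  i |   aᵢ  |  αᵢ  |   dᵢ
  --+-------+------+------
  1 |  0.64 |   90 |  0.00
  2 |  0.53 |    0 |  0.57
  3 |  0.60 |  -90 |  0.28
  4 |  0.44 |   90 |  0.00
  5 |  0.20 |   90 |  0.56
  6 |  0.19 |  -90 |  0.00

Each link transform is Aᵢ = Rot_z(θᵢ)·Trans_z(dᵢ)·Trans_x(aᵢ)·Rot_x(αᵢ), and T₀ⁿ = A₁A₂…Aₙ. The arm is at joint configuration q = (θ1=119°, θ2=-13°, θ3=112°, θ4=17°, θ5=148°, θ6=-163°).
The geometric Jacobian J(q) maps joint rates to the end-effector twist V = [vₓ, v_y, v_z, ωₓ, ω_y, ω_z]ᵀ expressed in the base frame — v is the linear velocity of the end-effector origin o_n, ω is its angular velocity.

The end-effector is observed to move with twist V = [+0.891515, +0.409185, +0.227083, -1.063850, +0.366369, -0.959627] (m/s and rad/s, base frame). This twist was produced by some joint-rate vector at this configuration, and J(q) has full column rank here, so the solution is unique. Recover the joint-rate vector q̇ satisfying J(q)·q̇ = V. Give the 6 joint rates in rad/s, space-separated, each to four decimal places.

-0.7440 0.2820 -0.9580 -0.3020 -0.1740 -0.5780

o_n = [0.5883, 1.4310, 1.0185]
J₁: ẑ×o_n = [-1.4310, 0.5883, 0.0000], ω = ẑ
J2: z=[0.8746, 0.4848, 0.0000] o=[-0.3103, 0.5598, 0.0000] → [0.4938, -0.8908, 0.3264, 0.8746, 0.4848, 0.0000]
J3: z=[0.8746, 0.4848, 0.0000] o=[-0.0621, 1.2878, -0.1192] → [0.5516, -0.9951, -0.1900, 0.8746, 0.4848, 0.0000]
J4: z=[0.4788, -0.8639, -0.1564] o=[0.2283, 1.3414, 0.4734] → [-0.4569, -0.3173, 0.3539, 0.4788, -0.8639, -0.1564]
J5: z=[0.8586, 0.4236, 0.2888] o=[0.1477, 1.2215, 0.8890] → [-0.0057, 0.0161, -0.0067, 0.8586, 0.4236, 0.2888]
J6: z=[0.3090, -0.8770, 0.3679] o=[0.7103, 1.4134, 0.8739] → [-0.1333, -0.0896, -0.1016, 0.3090, -0.8770, 0.3679]
q̇ = J⁺·V = [-0.7440, 0.2820, -0.9580, -0.3020, -0.1740, -0.5780]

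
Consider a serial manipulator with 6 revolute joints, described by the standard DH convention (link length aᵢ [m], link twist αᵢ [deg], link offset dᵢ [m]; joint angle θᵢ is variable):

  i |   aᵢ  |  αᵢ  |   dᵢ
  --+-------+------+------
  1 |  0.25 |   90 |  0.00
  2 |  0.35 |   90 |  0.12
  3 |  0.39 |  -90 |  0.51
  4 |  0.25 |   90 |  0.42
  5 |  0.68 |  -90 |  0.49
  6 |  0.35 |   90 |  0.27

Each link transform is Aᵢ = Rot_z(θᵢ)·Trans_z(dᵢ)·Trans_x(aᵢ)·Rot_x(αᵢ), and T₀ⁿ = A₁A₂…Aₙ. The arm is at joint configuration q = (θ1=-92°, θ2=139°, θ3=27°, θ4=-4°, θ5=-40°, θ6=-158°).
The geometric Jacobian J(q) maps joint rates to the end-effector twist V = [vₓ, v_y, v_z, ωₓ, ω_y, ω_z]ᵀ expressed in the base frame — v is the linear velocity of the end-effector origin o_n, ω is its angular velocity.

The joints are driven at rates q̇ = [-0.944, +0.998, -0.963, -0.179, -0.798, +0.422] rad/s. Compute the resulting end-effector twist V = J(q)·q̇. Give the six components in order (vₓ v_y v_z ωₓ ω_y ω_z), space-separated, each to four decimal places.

o_n = [-0.9537, -0.1622, 1.6086]
J₁: ẑ×o_n = [0.1622, -0.9537, 0.0000], ω = ẑ
J2: z=[-0.9994, 0.0349, 0.0000] o=[-0.0087, -0.2498, 0.0000] → [0.0561, 1.6076, -0.0547, -0.9994, 0.0349, 0.0000]
J3: z=[-0.0229, -0.6557, 0.7547] o=[-0.1194, 0.0183, 0.2296] → [-0.7679, -0.5980, -0.5429, -0.0229, -0.6557, 0.7547]
J4: z=[-0.9024, -0.3113, -0.2978] o=[-0.2989, -0.0478, 0.8425] → [-0.2726, 0.8863, -0.1006, -0.9024, -0.3113, -0.2978]
J5: z=[0.0072, -0.7020, 0.7121] o=[-0.7856, -0.0184, 0.8763] → [-0.4117, -0.1249, -0.1190, 0.0072, -0.7020, 0.7121]
J6: z=[-0.9682, 0.1732, 0.1805] o=[-0.6121, 0.1073, 1.6866] → [0.0351, -0.1373, 0.3200, -0.9682, 0.1732, 0.1805]
V = J·q̇ = [1.0346, 2.9637, 0.7163, -1.2281, 1.3553, -2.1095]

1.0346 2.9637 0.7163 -1.2281 1.3553 -2.1095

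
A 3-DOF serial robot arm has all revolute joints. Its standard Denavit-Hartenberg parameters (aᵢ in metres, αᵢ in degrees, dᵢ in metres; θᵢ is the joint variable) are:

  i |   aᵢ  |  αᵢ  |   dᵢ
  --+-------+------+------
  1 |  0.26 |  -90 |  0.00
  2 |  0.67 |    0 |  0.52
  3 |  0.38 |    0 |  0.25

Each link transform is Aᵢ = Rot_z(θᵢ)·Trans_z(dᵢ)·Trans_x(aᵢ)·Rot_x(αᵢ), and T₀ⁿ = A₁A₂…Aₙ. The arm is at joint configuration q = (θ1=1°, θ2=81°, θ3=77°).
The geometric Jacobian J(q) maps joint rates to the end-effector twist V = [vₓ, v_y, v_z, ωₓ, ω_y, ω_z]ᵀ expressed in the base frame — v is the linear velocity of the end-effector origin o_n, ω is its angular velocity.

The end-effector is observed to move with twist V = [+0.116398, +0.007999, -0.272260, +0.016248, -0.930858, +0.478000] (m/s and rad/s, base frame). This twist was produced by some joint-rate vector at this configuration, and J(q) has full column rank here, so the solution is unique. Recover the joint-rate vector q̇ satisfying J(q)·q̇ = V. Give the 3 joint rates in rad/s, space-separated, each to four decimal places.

0.4780 -0.5320 -0.3990

o_n = [-0.0010, 0.7701, -0.8041]
J₁: ẑ×o_n = [-0.7701, -0.0010, 0.0000], ω = ẑ
J2: z=[-0.0175, 0.9998, 0.0000] o=[0.2600, 0.0045, 0.0000] → [-0.8040, -0.0140, 0.2475, -0.0175, 0.9998, 0.0000]
J3: z=[-0.0175, 0.9998, 0.0000] o=[0.3557, 0.5263, -0.6618] → [-0.1423, -0.0025, 0.3523, -0.0175, 0.9998, 0.0000]
q̇ = J⁺·V = [0.4780, -0.5320, -0.3990]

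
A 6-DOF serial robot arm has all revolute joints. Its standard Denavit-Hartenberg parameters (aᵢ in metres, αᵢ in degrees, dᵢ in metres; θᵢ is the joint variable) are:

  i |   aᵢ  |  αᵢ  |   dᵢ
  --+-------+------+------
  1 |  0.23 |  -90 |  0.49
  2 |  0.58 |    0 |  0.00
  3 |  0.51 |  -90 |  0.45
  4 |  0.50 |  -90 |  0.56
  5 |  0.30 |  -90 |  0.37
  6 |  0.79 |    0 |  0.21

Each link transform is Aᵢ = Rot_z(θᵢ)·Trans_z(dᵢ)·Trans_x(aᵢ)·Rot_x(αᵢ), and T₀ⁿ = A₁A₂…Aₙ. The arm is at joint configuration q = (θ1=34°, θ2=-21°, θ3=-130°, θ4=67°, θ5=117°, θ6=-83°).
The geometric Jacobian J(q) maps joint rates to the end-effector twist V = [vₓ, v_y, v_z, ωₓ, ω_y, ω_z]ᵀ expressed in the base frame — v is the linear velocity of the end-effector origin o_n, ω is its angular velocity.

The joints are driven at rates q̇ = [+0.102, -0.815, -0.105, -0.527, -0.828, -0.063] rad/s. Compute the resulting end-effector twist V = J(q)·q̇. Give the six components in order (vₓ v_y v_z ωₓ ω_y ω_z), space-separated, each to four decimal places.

o_n = [1.1929, 0.6558, 0.7196]
J₁: ẑ×o_n = [-0.6558, 1.1929, 0.0000], ω = ẑ
J2: z=[-0.5592, 0.8290, 0.0000] o=[0.1907, 0.1286, 0.4900] → [0.1904, 0.1284, -1.1257, -0.5592, 0.8290, 0.0000]
J3: z=[-0.5592, 0.8290, 0.0000] o=[0.6396, 0.4314, 0.6979] → [0.0180, 0.0122, -0.5842, -0.5592, 0.8290, 0.0000]
J4: z=[0.4019, 0.2711, 0.8746] o=[0.0181, 0.5550, 0.9451] → [-0.1493, 1.1181, -0.2780, 0.4019, 0.2711, 0.8746]
J5: z=[0.8859, 0.1263, -0.4463] o=[0.3589, 0.2297, 1.5296] → [0.0879, 0.3454, 0.2722, 0.8859, 0.1263, -0.4463]
J6: z=[-0.0237, 0.9733, 0.2283] o=[0.5478, 0.3340, 1.1049] → [-0.4485, 0.1381, -0.6355, -0.0237, 0.9733, 0.2283]
V = J·q̇ = [-0.1898, -0.8682, 0.9399, -0.4294, -1.0715, -0.0038]

-0.1898 -0.8682 0.9399 -0.4294 -1.0715 -0.0038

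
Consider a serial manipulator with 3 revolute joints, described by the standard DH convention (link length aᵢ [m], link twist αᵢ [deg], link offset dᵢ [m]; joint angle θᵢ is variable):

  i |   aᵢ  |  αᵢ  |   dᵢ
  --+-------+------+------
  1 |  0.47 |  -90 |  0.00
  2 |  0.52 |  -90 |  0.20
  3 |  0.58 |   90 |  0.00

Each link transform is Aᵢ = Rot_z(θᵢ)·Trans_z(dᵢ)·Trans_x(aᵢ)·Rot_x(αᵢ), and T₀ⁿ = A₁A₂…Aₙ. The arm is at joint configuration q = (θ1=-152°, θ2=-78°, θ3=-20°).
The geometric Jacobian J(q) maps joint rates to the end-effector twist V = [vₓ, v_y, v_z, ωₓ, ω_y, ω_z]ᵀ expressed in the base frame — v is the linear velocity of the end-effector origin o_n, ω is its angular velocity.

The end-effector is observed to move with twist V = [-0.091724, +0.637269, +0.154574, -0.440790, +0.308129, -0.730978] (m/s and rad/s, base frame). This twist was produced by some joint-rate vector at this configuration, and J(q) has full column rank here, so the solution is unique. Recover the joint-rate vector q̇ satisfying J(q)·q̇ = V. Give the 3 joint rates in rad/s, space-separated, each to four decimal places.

-0.6790 -0.4790 0.2500

o_n = [-0.4235, -0.6763, 1.0417]
J₁: ẑ×o_n = [0.6763, -0.4235, 0.0000], ω = ẑ
J2: z=[0.4695, -0.8829, 0.0000] o=[-0.4150, -0.2207, 0.0000] → [-0.9198, -0.4891, -0.2214, 0.4695, -0.8829, 0.0000]
J3: z=[-0.8637, -0.4592, -0.2079] o=[-0.4166, -0.4480, 0.5086] → [-0.2923, 0.4619, 0.1940, -0.8637, -0.4592, -0.2079]
q̇ = J⁺·V = [-0.6790, -0.4790, 0.2500]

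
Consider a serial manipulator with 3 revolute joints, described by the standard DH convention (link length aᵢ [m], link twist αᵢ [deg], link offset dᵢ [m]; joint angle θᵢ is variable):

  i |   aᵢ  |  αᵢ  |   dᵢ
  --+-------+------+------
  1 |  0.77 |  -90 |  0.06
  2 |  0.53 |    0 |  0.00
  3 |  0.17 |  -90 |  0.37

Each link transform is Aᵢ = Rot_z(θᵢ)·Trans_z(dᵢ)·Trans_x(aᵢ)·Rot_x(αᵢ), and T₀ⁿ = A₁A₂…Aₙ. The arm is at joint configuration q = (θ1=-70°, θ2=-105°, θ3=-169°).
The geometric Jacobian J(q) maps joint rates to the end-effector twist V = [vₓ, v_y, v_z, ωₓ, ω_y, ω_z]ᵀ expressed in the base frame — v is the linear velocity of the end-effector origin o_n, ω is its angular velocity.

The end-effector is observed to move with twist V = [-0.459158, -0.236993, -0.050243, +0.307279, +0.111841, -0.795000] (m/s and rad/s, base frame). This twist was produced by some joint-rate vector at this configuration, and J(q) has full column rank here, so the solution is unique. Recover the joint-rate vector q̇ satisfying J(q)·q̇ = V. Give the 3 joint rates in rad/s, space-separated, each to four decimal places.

-0.7950 -0.3380 0.6650

o_n = [0.5682, -0.4793, 0.4024]
J₁: ẑ×o_n = [0.4793, 0.5682, -0.0000], ω = ẑ
J2: z=[0.9397, 0.3420, 0.0000] o=[0.2634, -0.7236, 0.0600] → [0.1171, -0.3217, 0.1253, 0.9397, 0.3420, 0.0000]
J3: z=[0.9397, 0.3420, 0.0000] o=[0.2164, -0.5947, 0.5719] → [-0.0580, 0.1594, -0.0119, 0.9397, 0.3420, 0.0000]
q̇ = J⁺·V = [-0.7950, -0.3380, 0.6650]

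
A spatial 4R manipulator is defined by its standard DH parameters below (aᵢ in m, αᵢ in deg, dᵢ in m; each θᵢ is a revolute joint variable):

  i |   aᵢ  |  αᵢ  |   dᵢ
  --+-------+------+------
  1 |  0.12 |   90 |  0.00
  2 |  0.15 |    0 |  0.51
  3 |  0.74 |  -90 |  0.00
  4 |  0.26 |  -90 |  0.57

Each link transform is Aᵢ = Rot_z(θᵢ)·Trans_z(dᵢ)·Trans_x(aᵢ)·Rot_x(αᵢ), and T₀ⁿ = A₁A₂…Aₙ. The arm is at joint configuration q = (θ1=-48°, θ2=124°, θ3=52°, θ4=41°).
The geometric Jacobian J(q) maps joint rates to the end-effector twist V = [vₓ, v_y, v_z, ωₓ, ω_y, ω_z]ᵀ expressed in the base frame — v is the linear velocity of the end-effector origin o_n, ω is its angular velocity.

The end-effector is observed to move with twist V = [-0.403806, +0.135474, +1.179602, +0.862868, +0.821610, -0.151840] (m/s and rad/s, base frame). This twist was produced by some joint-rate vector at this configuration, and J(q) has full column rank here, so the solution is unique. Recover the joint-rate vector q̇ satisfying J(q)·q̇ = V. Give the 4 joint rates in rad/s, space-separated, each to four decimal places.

o_n = [-0.8796, 0.4696, -0.3789]
J₁: ẑ×o_n = [-0.4696, -0.8796, 0.0000], ω = ẑ
J2: z=[-0.7431, -0.6691, 0.0000] o=[0.0803, -0.0892, 0.0000] → [0.2536, -0.2816, -1.0576, -0.7431, -0.6691, 0.0000]
J3: z=[-0.7431, -0.6691, 0.0000] o=[-0.3548, -0.3681, 0.1244] → [0.3368, -0.3740, -0.9737, -0.7431, -0.6691, 0.0000]
J4: z=[-0.0467, 0.0518, -0.9976] o=[-0.8488, 0.1805, 0.1760] → [0.2597, 0.0048, -0.0119, -0.0467, 0.0518, -0.9976]
q̇ = J⁺·V = [0.3230, -0.3050, -0.8860, 0.4760]

0.3230 -0.3050 -0.8860 0.4760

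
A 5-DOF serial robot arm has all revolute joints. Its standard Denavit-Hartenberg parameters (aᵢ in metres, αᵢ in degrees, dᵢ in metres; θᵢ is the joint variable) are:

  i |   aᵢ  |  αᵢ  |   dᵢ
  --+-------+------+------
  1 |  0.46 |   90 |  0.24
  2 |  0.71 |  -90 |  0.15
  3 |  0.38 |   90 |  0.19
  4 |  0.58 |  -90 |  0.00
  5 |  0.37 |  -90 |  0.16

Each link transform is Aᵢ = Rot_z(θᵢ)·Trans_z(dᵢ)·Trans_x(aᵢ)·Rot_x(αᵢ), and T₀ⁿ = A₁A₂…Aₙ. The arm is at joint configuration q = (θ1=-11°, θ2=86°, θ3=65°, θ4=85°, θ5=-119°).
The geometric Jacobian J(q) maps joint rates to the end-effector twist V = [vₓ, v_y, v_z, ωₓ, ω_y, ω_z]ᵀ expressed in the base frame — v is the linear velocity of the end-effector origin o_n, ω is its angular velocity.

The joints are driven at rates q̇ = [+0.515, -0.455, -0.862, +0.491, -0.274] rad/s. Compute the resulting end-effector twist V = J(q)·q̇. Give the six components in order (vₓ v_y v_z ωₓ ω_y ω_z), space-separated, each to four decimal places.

o_n = [-0.0734, -0.0419, 1.3906]
J₁: ẑ×o_n = [0.0419, -0.0734, 0.0000], ω = ẑ
J2: z=[-0.1908, -0.9816, 0.0000] o=[0.4515, -0.0878, 0.2400] → [-1.1295, 0.2196, -0.5241, -0.1908, -0.9816, 0.0000]
J3: z=[-0.9792, 0.1903, 0.0698] o=[0.4715, -0.2445, 0.9483] → [0.0701, 0.3952, -0.0946, -0.9792, 0.1903, 0.0698]
J4: z=[-0.0186, -0.4269, 0.9041] o=[0.3622, 0.1276, 1.1217] → [0.0385, -0.3888, -0.1828, -0.0186, -0.4269, 0.9041]
J5: z=[-0.2864, -0.8641, -0.4139] o=[-0.1934, 0.2823, 1.1833] → [-0.3133, 0.0097, 0.1966, -0.2864, -0.8641, -0.4139]
V = J·q̇ = [0.5799, -0.6719, 0.1764, 1.0003, 0.3097, 1.0122]

0.5799 -0.6719 0.1764 1.0003 0.3097 1.0122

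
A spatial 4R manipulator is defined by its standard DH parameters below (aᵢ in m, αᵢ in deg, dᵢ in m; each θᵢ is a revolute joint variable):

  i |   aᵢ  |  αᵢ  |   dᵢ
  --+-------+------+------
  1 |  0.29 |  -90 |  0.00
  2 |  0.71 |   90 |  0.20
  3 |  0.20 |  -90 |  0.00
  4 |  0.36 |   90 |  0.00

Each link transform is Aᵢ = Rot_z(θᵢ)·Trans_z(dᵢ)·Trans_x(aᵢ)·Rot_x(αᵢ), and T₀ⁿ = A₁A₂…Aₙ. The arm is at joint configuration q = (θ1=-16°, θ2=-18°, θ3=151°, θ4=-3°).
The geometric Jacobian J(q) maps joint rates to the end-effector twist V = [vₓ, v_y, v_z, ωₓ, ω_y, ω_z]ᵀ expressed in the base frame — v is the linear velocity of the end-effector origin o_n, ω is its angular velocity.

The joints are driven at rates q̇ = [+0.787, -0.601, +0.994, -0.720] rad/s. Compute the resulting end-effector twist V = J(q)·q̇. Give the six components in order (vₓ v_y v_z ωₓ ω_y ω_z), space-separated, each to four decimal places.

o_n = [0.6048, 0.3168, 0.0861]
J₁: ẑ×o_n = [-0.3168, 0.6048, 0.0000], ω = ẑ
J2: z=[0.2756, 0.9613, 0.0000] o=[0.2788, -0.0799, 0.0000] → [0.0828, -0.0237, -0.2040, 0.2756, 0.9613, 0.0000]
J3: z=[-0.2970, 0.0852, 0.9511] o=[0.9830, -0.0738, 0.2194] → [-0.3829, -0.3993, -0.0838, -0.2970, 0.0852, 0.9511]
J4: z=[-0.6843, -0.7136, -0.1498] o=[0.8498, 0.0653, 0.1653] → [0.0942, -0.0175, -0.3470, -0.6843, -0.7136, -0.1498]
V = J·q̇ = [-0.7475, 0.1059, 0.2891, 0.0318, 0.0208, 1.8402]

-0.7475 0.1059 0.2891 0.0318 0.0208 1.8402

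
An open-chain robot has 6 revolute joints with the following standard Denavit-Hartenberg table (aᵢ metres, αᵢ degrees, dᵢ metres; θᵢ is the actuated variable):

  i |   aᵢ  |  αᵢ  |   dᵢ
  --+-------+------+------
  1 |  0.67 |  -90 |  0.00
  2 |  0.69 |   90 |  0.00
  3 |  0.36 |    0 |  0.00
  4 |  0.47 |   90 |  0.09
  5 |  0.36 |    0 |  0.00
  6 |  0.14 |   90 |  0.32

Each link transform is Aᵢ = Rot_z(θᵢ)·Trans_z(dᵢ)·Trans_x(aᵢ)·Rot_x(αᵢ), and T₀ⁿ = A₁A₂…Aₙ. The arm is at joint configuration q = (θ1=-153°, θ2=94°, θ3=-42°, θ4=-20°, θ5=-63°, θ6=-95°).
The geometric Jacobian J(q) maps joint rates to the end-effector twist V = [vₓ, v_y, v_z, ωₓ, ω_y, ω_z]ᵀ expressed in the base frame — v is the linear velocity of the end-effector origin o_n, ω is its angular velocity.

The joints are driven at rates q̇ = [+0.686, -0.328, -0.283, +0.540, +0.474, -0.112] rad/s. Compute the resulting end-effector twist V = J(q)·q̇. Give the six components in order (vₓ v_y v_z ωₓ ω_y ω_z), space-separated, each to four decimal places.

o_n = [-0.6680, 0.5977, -0.8895]
J₁: ẑ×o_n = [-0.5977, -0.6680, 0.0000], ω = ẑ
J2: z=[0.4540, -0.8910, 0.0000] o=[-0.5970, -0.3042, 0.0000] → [0.7925, 0.4038, 0.3461, 0.4540, -0.8910, 0.0000]
J3: z=[-0.8888, -0.4529, -0.0698] o=[-0.5541, -0.2823, -0.6883] → [0.1525, -0.1708, -0.8338, -0.8888, -0.4529, -0.0698]
J4: z=[-0.8888, -0.4529, -0.0698] o=[-0.6468, -0.0592, -0.9552] → [0.0160, 0.0599, -0.5935, -0.8888, -0.4529, -0.0698]
J5: z=[-0.2680, 0.3903, 0.8808] o=[-0.9015, 0.2768, -1.1816] → [-0.1686, 0.2839, -0.1771, -0.2680, 0.3903, 0.8808]
J6: z=[-0.2680, 0.3903, 0.8808] o=[-0.6771, 0.5530, -1.2358] → [0.0959, 0.1008, -0.0155, -0.2680, 0.3903, 0.8808]
V = J·q̇ = [-0.7951, -0.3867, -0.2803, -0.4744, 0.3172, 0.9869]

-0.7951 -0.3867 -0.2803 -0.4744 0.3172 0.9869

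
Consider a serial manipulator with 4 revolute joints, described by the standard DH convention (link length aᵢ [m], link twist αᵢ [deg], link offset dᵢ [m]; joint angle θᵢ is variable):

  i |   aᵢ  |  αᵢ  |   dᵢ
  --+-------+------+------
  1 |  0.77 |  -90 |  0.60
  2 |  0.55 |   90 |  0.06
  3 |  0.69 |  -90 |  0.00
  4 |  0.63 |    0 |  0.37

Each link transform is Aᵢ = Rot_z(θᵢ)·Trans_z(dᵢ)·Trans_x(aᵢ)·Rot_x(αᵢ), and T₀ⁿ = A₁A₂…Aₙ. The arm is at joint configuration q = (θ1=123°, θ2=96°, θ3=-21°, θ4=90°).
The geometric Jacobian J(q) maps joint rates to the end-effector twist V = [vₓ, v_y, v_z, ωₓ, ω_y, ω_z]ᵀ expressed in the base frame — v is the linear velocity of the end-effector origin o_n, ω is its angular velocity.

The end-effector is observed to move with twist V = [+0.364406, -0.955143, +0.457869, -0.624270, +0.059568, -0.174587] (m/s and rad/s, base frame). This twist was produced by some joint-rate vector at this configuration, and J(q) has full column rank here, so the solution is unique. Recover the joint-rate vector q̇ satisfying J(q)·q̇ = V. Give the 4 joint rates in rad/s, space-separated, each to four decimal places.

o_n = [-0.1352, -0.0821, -0.6536]
J₁: ẑ×o_n = [0.0821, -0.1352, 0.0000], ω = ẑ
J2: z=[-0.8387, -0.5446, 0.0000] o=[-0.4194, 0.6458, 0.6000] → [0.6828, -1.0514, 0.7652, -0.8387, -0.5446, 0.0000]
J3: z=[-0.5417, 0.8341, -0.1045] o=[-0.4384, 0.5649, 0.0530] → [-0.6570, -0.4145, 0.0976, -0.5417, 0.8341, -0.1045]
J4: z=[-0.7626, -0.5399, -0.3564] o=[-0.1943, 0.6431, -0.5876] → [-0.2228, -0.0714, 0.5849, -0.7626, -0.5399, -0.3564]
q̇ = J⁺·V = [-0.2590, 0.8160, 0.3790, -0.3480]

-0.2590 0.8160 0.3790 -0.3480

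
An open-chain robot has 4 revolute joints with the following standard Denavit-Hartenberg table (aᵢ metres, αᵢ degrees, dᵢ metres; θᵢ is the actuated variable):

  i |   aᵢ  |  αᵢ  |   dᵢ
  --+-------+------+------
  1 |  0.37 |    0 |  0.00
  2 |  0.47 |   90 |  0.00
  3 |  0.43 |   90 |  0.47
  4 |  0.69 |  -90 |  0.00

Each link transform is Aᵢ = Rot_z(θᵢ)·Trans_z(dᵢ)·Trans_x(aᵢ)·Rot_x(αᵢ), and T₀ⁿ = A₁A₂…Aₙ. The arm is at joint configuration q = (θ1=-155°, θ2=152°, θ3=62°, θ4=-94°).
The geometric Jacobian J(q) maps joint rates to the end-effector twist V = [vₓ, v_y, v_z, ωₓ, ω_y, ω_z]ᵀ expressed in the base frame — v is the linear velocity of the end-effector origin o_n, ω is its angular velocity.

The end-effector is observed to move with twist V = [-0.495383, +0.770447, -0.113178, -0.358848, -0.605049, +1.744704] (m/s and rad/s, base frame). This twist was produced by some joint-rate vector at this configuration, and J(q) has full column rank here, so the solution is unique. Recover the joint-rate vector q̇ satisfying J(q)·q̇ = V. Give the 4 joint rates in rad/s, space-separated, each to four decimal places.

0.7920 0.7790 0.6230 -0.3700

o_n = [0.3245, 0.0277, 0.3372]
J₁: ẑ×o_n = [-0.0277, 0.3245, 0.0000], ω = ẑ
J2: z=[0.0000, 0.0000, 1.0000] o=[-0.3353, -0.1564, 0.0000] → [-0.1840, 0.6598, 0.0000, 0.0000, 0.0000, 1.0000]
J3: z=[-0.0523, -0.9986, 0.0000] o=[0.1340, -0.1810, 0.0000] → [-0.3367, 0.0176, 0.1793, -0.0523, -0.9986, 0.0000]
J4: z=[0.8817, -0.0462, -0.4695] o=[0.3110, -0.6609, 0.3797] → [0.3252, 0.0312, 0.6077, 0.8817, -0.0462, -0.4695]
q̇ = J⁺·V = [0.7920, 0.7790, 0.6230, -0.3700]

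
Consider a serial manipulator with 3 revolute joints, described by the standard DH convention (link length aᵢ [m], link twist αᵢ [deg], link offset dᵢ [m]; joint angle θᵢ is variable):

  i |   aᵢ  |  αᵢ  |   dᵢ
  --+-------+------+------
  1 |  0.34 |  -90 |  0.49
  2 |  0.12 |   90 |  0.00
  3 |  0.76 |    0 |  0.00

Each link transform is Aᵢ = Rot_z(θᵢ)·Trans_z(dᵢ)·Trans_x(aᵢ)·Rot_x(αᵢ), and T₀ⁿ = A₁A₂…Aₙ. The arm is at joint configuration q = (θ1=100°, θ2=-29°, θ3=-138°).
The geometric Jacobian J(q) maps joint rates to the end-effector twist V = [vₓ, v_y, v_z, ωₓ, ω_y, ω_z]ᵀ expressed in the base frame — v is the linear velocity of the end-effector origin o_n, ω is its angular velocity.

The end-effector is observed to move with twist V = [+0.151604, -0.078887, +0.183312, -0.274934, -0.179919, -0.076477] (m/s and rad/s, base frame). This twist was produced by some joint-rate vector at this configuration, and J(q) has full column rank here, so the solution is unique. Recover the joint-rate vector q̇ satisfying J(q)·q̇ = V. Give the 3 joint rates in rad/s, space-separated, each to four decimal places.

-0.3100 0.3020 0.2670

o_n = [0.5093, 0.0400, 0.2744]
J₁: ẑ×o_n = [-0.0400, 0.5093, 0.0000], ω = ẑ
J2: z=[-0.9848, -0.1736, 0.0000] o=[-0.0590, 0.3348, 0.4900] → [0.0374, -0.2124, 0.3890, -0.9848, -0.1736, 0.0000]
J3: z=[0.0842, -0.4774, 0.8746] o=[-0.0773, 0.4382, 0.5482] → [0.4790, 0.5361, 0.2465, 0.0842, -0.4774, 0.8746]
q̇ = J⁺·V = [-0.3100, 0.3020, 0.2670]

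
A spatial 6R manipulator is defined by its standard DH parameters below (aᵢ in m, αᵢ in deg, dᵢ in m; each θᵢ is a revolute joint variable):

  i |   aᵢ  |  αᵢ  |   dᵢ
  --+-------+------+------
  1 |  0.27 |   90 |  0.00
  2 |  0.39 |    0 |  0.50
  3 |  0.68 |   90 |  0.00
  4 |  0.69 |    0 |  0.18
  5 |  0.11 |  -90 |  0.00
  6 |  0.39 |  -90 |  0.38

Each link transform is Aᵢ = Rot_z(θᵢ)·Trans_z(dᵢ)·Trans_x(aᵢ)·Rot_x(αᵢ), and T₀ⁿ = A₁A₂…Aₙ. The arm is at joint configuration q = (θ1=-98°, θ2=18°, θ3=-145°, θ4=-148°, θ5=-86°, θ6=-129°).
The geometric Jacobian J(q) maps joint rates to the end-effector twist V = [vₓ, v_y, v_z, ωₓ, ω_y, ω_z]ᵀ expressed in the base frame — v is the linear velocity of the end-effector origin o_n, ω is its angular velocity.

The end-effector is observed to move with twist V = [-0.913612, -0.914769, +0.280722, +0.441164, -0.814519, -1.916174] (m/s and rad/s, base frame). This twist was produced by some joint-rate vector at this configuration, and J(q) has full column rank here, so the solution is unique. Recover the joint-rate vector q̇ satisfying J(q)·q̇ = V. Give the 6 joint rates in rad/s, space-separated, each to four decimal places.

-0.8380 -0.8920 0.0420 -0.5780 -0.6660 -0.5100

o_n = [0.1500, -0.3595, 0.5174]
J₁: ẑ×o_n = [0.3595, 0.1500, -0.0000], ω = ẑ
J2: z=[-0.9903, 0.1392, 0.0000] o=[-0.0376, -0.2674, 0.0000] → [0.0720, 0.5124, 0.0651, -0.9903, 0.1392, 0.0000]
J3: z=[-0.9903, 0.1392, 0.0000] o=[-0.5843, -0.5651, 0.1205] → [0.0552, 0.3931, -0.3058, -0.9903, 0.1392, 0.0000]
J4: z=[0.1111, 0.7909, 0.6018] o=[-0.5274, -0.1598, -0.4226] → [0.8636, 0.3032, -0.5579, 0.1111, 0.7909, 0.6018]
J5: z=[0.1111, 0.7909, 0.6018] o=[-0.1943, -0.4171, 0.1531] → [0.2535, 0.1667, -0.2659, 0.1111, 0.7909, 0.6018]
J6: z=[0.5143, -0.5639, 0.6461] o=[-0.2878, -0.4432, 0.2047] → [-0.2305, 0.1221, 0.2900, 0.5143, -0.5639, 0.6461]
q̇ = J⁺·V = [-0.8380, -0.8920, 0.0420, -0.5780, -0.6660, -0.5100]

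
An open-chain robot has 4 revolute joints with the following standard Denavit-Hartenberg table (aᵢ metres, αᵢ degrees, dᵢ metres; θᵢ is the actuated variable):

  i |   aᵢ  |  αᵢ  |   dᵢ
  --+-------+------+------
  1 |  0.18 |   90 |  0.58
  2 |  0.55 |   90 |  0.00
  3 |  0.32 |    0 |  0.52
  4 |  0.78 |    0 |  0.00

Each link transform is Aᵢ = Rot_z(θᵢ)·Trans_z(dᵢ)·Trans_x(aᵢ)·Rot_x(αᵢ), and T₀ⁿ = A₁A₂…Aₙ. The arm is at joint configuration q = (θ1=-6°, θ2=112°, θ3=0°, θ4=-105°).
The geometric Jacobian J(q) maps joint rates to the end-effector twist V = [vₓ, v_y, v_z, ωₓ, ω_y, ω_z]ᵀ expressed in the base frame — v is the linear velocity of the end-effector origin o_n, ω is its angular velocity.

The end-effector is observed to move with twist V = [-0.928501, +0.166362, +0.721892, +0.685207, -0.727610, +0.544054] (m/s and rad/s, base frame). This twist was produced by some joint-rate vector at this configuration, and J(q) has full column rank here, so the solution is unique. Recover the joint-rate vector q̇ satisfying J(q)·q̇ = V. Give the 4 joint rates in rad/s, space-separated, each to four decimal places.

0.2380 0.6520 0.6080 0.2090

o_n = [0.4884, 0.7062, 1.3943]
J₁: ẑ×o_n = [-0.7062, 0.4884, 0.0000], ω = ẑ
J2: z=[-0.1045, -0.9945, 0.0000] o=[0.1790, -0.0188, 0.5800] → [-0.8098, 0.0851, 0.2319, -0.1045, -0.9945, 0.0000]
J3: z=[0.9221, -0.0969, 0.3746] o=[-0.0259, 0.0027, 1.0900] → [-0.2930, -0.0880, 0.6986, 0.9221, -0.0969, 0.3746]
J4: z=[0.9221, -0.0969, 0.3746] o=[0.3344, -0.0351, 1.5814] → [-0.2596, 0.2303, 0.6986, 0.9221, -0.0969, 0.3746]
q̇ = J⁺·V = [0.2380, 0.6520, 0.6080, 0.2090]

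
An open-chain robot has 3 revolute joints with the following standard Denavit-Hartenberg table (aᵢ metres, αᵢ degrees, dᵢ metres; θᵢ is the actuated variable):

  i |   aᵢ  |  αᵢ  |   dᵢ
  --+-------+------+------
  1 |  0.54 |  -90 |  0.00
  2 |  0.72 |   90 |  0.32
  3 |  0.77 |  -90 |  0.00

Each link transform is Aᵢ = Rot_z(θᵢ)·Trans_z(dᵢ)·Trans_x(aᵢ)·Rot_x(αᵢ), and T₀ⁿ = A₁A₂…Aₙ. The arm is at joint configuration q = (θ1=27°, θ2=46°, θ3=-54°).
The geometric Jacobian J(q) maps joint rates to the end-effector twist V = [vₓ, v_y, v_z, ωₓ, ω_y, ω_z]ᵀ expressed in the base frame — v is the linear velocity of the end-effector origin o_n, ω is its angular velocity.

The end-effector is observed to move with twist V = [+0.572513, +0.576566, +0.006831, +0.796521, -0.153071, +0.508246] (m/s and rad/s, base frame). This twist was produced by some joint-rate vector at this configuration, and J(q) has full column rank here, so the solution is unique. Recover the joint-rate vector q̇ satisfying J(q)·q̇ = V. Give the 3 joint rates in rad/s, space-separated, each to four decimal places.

-0.1100 -0.4980 0.8900

o_n = [1.3444, 0.3450, -0.8435]
J₁: ẑ×o_n = [-0.3450, 1.3444, 0.0000], ω = ẑ
J2: z=[-0.4540, 0.8910, 0.0000] o=[0.4811, 0.2452, 0.0000] → [-0.7516, -0.3829, -0.8146, -0.4540, 0.8910, 0.0000]
J3: z=[0.6409, 0.3266, 0.6947] o=[0.7815, 0.7573, -0.5179] → [0.1801, 0.5997, -0.4481, 0.6409, 0.3266, 0.6947]
q̇ = J⁺·V = [-0.1100, -0.4980, 0.8900]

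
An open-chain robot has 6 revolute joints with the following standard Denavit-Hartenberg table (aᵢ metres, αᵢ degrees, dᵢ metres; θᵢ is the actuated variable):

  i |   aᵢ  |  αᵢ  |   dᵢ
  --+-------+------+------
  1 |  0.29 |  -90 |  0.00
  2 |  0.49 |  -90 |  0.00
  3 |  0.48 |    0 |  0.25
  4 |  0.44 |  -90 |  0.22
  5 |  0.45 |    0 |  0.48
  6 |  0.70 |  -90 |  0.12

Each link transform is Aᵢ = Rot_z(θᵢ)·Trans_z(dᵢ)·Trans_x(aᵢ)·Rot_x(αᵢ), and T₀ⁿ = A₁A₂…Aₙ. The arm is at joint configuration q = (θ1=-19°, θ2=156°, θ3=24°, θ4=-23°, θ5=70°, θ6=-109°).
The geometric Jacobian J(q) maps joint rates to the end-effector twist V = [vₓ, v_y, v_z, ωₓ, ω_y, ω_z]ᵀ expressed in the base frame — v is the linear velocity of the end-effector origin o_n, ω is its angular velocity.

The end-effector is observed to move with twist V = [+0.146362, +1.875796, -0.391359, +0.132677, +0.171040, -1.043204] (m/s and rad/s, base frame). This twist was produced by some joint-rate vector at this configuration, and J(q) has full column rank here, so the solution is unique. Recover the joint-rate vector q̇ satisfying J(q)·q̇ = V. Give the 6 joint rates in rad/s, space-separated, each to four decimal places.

-0.8630 -0.3430 -0.1270 -0.0660 0.2890 -0.8370

o_n = [-1.9544, -0.1890, -0.3907]
J₁: ẑ×o_n = [0.1890, -1.9544, 0.0000], ω = ẑ
J2: z=[0.3256, 0.9455, 0.0000] o=[0.2742, -0.0944, 0.0000] → [-0.3694, 0.1272, 2.0764, 0.3256, 0.9455, 0.0000]
J3: z=[-0.3846, 0.1324, 0.9135] o=[-0.1490, 0.0513, -0.1993] → [0.1942, -1.7229, 0.3315, -0.3846, 0.1324, 0.9135]
J4: z=[-0.3846, 0.1324, 0.9135] o=[-0.6875, 0.0302, -0.1493] → [0.1683, -1.2502, 0.2521, -0.3846, 0.1324, 0.9135]
J5: z=[-0.3104, -0.9506, 0.0071] o=[-1.1546, 0.1830, -0.1272] → [0.2530, -0.0875, -0.6448, -0.3104, -0.9506, 0.0071]
J6: z=[-0.3104, -0.9506, 0.0071] o=[-1.2748, -0.2861, -0.5727] → [-0.1737, 0.0517, -0.6761, -0.3104, -0.9506, 0.0071]
q̇ = J⁺·V = [-0.8630, -0.3430, -0.1270, -0.0660, 0.2890, -0.8370]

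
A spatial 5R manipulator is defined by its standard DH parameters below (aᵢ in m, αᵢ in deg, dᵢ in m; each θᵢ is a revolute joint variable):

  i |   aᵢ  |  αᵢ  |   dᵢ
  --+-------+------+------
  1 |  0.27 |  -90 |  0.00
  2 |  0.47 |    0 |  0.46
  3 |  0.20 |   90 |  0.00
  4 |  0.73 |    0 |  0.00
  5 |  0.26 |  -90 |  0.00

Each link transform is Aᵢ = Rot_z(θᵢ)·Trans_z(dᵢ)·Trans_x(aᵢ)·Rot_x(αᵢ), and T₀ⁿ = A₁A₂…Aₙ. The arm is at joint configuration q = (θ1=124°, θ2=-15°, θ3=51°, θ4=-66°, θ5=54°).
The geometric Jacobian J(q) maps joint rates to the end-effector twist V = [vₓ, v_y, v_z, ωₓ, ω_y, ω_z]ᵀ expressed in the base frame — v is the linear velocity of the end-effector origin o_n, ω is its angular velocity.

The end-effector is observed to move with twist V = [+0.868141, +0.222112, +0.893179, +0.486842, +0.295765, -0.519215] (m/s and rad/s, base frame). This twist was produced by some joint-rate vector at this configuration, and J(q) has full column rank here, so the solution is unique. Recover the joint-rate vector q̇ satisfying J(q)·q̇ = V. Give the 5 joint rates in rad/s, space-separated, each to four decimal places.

-0.4820 -0.6490 0.0800 -0.6410 0.5950

o_n = [-0.5284, 1.2500, -0.3199]
J₁: ẑ×o_n = [-1.2500, -0.5284, 0.0000], ω = ẑ
J2: z=[-0.8290, -0.5592, 0.0000] o=[-0.1510, 0.2238, 0.0000] → [0.1789, -0.2652, -1.0617, -0.8290, -0.5592, 0.0000]
J3: z=[-0.8290, -0.5592, 0.0000] o=[-0.7862, 0.3430, 0.1216] → [0.2469, -0.3661, -0.6078, -0.8290, -0.5592, 0.0000]
J4: z=[-0.3287, 0.4873, 0.8090] o=[-0.8767, 0.4771, 0.0041] → [-0.7831, 0.1753, -0.4238, -0.3287, 0.4873, 0.8090]
J5: z=[-0.3287, 0.4873, 0.8090] o=[-0.4581, 1.0492, -0.1704] → [-0.2353, -0.1060, -0.0318, -0.3287, 0.4873, 0.8090]
q̇ = J⁺·V = [-0.4820, -0.6490, 0.0800, -0.6410, 0.5950]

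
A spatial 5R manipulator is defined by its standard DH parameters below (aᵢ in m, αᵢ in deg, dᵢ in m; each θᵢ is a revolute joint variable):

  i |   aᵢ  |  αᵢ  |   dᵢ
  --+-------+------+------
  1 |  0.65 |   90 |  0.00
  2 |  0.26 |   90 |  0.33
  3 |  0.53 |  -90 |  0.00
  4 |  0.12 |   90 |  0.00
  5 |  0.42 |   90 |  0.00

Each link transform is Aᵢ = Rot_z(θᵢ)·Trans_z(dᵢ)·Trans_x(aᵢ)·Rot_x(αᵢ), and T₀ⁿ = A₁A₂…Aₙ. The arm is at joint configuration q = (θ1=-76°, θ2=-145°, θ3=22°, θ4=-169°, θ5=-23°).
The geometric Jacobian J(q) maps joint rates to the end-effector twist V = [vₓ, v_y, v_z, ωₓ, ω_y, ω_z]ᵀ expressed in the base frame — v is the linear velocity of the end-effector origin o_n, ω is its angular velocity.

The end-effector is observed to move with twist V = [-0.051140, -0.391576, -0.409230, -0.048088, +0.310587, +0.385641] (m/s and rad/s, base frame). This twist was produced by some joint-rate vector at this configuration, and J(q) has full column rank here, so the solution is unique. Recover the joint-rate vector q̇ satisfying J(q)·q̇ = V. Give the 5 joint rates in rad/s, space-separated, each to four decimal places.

0.2050 0.6130 0.8350 -0.6520 0.5170

o_n = [-0.1103, -0.3433, -0.1226]
J₁: ẑ×o_n = [0.3433, -0.1103, 0.0000], ω = ẑ
J2: z=[-0.9703, -0.2419, 0.0000] o=[0.1572, -0.6307, 0.0000] → [0.0297, -0.1190, -0.3436, -0.9703, -0.2419, 0.0000]
J3: z=[-0.1388, 0.5565, 0.8192] o=[-0.2145, -0.5039, -0.1491] → [-0.1168, 0.0890, -0.0802, -0.1388, 0.5565, 0.8192]
J4: z=[-0.8254, -0.5221, 0.2149] o=[-0.5045, -0.1613, -0.4310] → [-0.1219, 0.3392, 0.3560, -0.8254, -0.5221, 0.2149]
J5: z=[0.2406, -0.6696, -0.7026] o=[-0.4432, -0.2247, -0.3496] → [-0.2353, -0.2885, 0.1944, 0.2406, -0.6696, -0.7026]
q̇ = J⁺·V = [0.2050, 0.6130, 0.8350, -0.6520, 0.5170]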